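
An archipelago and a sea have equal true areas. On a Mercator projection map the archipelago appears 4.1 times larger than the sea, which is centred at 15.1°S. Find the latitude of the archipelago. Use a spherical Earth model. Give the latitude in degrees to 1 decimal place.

61.5°

For equal true areas on Mercator, apparent areas scale as sec²φ, so the ratio is cos²φ₂ / cos²φ₁.
cos²φ₂ / cos²φ₁ = 4.1  ⇒  cos φ₁ = cos 15.1° / √4.1 = 0.9655/2.025 = 0.4768.
φ₁ = arccos(0.4768) ≈ 61.5°.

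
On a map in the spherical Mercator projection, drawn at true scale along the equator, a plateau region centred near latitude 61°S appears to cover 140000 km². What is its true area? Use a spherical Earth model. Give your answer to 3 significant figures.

For Mercator, h = k = sec φ (a conformal cylindrical projection has a single point scale, 1/cos φ).
Areal scale = k² = sec²φ = 1/cos²(61°) = 1/0.4848² = 4.255.
True area = apparent / (areal scale) = 140000 / 4.255 ≈ 32900 km².

32900 km²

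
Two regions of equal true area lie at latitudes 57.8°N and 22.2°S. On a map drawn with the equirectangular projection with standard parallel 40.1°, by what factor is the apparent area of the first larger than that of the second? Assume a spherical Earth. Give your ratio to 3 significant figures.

1.74

The equidistant cylindrical projection with φ₀ = 40.1° has h = 1 (meridians true) and k = cos φ₀ / cos φ along parallels.
Areal scale at 57.8°: h·k = 1.000 × 1.435 = 1.435.
Areal scale at 22.2°: h·k = 1.000 × 0.8262 = 0.8262.
Ratio = 1.435/0.8262 ≈ 1.74.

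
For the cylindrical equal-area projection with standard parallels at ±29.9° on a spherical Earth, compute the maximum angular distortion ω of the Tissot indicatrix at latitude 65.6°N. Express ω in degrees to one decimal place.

A cylindrical equal-area projection with standard parallel φ₀ has meridian scale h = cos φ / cos φ₀ and parallel scale k = cos φ₀ / cos φ (so areas are preserved, h·k = 1).
At 65.6°: h = 0.4765, k = 2.098; principal scales a = 2.098, b = 0.4765.
sin(ω/2) = (a − b)/(a + b) = 1.622/2.575 = 0.6299, so ω = 2 arcsin(0.6299) ≈ 78.1°.

78.1°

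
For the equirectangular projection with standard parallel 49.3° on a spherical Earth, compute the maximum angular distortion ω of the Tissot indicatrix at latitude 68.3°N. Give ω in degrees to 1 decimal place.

32.1°

In the equirectangular projection with standard parallel φ₀ = 49.3° (x = Rλ cos φ₀, y = Rφ), meridians are true-scale (h = 1) and the parallel scale is k = cos φ₀ / cos φ.
At 68.3°: h = 1.000, k = 1.764; principal scales a = 1.764, b = 1.000.
sin(ω/2) = (a − b)/(a + b) = 0.7636/2.764 = 0.2763, so ω = 2 arcsin(0.2763) ≈ 32.1°.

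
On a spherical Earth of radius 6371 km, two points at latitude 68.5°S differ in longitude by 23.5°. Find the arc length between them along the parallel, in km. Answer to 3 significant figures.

958 km

Arc length along a parallel = R cos φ · Δλ (with Δλ in radians).
= 6371 × cos 68.5° × (23.5° × π/180) = 6371 × 0.3665 × 0.4102 ≈ 958 km.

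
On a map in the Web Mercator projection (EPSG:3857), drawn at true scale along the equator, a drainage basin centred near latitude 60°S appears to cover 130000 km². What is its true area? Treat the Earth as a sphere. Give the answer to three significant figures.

The Mercator projection is conformal; its linear scale factor is the same in every direction and equals sec φ = 1/cos φ.
Areal scale = k² = sec²φ = 1/cos²(60°) = 1/0.5000² = 4.000.
True area = apparent / (areal scale) = 130000 / 4.000 ≈ 32500 km².

32500 km²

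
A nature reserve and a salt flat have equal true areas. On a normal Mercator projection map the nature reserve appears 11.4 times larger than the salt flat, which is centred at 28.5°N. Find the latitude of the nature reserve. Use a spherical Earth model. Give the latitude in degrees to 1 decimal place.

74.9°

On Mercator, (apparent₁)/(apparent₂) = sec²φ₁ / sec²φ₂ when true areas are equal.
cos²φ₂ / cos²φ₁ = 11.4  ⇒  cos φ₁ = cos 28.5° / √11.4 = 0.8788/3.376 = 0.2603.
φ₁ = arccos(0.2603) ≈ 74.9°.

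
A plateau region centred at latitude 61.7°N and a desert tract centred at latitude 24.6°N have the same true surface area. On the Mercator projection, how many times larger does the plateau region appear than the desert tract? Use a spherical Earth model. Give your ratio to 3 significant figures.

3.68

Mercator areal scale is sec²φ.
At 61.7°: sec²(61.7°) = 1/0.4741² = 4.449.
At 24.6°: sec²(24.6°) = 1/0.9092² = 1.210.
Ratio = 4.449/1.210 = cos²(24.6°)/cos²(61.7°) ≈ 3.68.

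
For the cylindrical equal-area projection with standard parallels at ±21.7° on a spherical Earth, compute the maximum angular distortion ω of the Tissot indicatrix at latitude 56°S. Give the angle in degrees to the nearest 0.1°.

55.8°

Cylindrical equal-area (φ₀ = 21.7°): h = cos φ / cos 21.7° along meridians, k = cos 21.7° / cos φ along parallels; h·k = 1.
At 56°: h = 0.6018, k = 1.662; principal scales a = 1.662, b = 0.6018.
sin(ω/2) = (a − b)/(a + b) = 1.060/2.263 = 0.4682, so ω = 2 arcsin(0.4682) ≈ 55.8°.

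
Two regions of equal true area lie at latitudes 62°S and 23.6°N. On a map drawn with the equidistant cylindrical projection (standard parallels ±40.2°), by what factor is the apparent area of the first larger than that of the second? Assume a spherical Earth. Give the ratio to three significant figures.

In the equirectangular projection with standard parallel φ₀ = 40.2° (x = Rλ cos φ₀, y = Rφ), meridians are true-scale (h = 1) and the parallel scale is k = cos φ₀ / cos φ.
Areal scale at 62°: h·k = 1.000 × 1.627 = 1.627.
Areal scale at 23.6°: h·k = 1.000 × 0.8335 = 0.8335.
Ratio = 1.627/0.8335 ≈ 1.95.

1.95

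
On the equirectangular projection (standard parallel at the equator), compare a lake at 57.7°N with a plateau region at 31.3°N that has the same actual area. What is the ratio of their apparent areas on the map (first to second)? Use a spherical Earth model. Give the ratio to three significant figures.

In the plate carrée (x = Rλ, y = Rφ), meridians are true-scale (h = 1) and parallels are stretched by k = sec φ.
Areal scale at 57.7°: h·k = 1.000 × 1.871 = 1.871.
Areal scale at 31.3°: h·k = 1.000 × 1.170 = 1.170.
Ratio = 1.871/1.170 ≈ 1.60.

1.60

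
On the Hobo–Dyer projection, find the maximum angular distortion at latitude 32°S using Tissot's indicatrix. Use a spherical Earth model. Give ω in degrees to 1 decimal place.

Hobo–Dyer is a cylindrical equal-area projection with standard parallels at ±37.5°. A cylindrical equal-area projection with standard parallel φ₀ has meridian scale h = cos φ / cos φ₀ and parallel scale k = cos φ₀ / cos φ (so areas are preserved, h·k = 1).
At 32°: h = 1.069, k = 0.9355; principal scales a = 1.069, b = 0.9355.
sin(ω/2) = (a − b)/(a + b) = 0.1334/2.004 = 0.06657, so ω = 2 arcsin(0.06657) ≈ 7.6°.

7.6°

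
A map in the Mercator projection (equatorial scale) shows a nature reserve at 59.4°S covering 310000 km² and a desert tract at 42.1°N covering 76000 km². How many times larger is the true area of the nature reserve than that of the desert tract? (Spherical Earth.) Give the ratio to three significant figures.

Since Mercator area scale is 1/cos²φ, the true area equals the apparent area multiplied by cos²φ.
True area of nature reserve: 310000 × cos²(59.4°) = 310000 × 0.2591 = 80330 km².
True area of desert tract: 76000 × cos²(42.1°) = 76000 × 0.5505 = 41840 km².
Ratio = 80330 / 41840 ≈ 1.92.

1.92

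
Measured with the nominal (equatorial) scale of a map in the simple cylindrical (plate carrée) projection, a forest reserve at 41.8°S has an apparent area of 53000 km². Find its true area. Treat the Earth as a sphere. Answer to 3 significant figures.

For the equirectangular projection with φ₀ = 0 (plate carrée), h = 1 along meridians and k = sec φ along parallels.
Areal scale = h·k = 1 × sec φ; at 41.8°, h = 1.000, k = 1.341, so h·k = 1.341.
True area = apparent / (areal scale) = 53000 / 1.341 ≈ 39500 km².

39500 km²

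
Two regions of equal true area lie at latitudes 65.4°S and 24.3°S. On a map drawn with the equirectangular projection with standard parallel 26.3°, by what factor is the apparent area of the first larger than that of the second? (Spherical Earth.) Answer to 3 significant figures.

With standard parallel φ₀ = 26.3°, the equirectangular projection gives x = Rλ cos φ₀, y = Rφ, so h = 1 and k = cos 26.3° / cos φ.
Areal scale at 65.4°: h·k = 1.000 × 2.154 = 2.154.
Areal scale at 24.3°: h·k = 1.000 × 0.9836 = 0.9836.
Ratio = 2.154/0.9836 ≈ 2.19.

2.19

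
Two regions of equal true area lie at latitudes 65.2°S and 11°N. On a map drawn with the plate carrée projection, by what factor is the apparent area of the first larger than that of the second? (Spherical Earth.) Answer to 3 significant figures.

2.34

In the plate carrée (x = Rλ, y = Rφ), meridians are true-scale (h = 1) and parallels are stretched by k = sec φ.
Areal scale at 65.2°: h·k = 1.000 × 2.384 = 2.384.
Areal scale at 11°: h·k = 1.000 × 1.019 = 1.019.
Ratio = 2.384/1.019 ≈ 2.34.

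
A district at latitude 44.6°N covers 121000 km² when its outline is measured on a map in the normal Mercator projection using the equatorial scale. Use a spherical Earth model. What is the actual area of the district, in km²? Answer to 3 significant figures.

For Mercator, h = k = sec φ (a conformal cylindrical projection has a single point scale, 1/cos φ).
Areal scale = k² = sec²φ = 1/cos²(44.6°) = 1/0.7120² = 1.972.
True area = apparent / (areal scale) = 121000 / 1.972 ≈ 61300 km².

61300 km²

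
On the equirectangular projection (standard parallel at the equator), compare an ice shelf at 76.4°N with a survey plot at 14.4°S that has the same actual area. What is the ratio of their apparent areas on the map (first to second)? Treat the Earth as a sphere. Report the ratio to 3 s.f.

4.12

For the equirectangular projection with φ₀ = 0 (plate carrée), h = 1 along meridians and k = sec φ along parallels.
Areal scale at 76.4°: h·k = 1.000 × 4.253 = 4.253.
Areal scale at 14.4°: h·k = 1.000 × 1.032 = 1.032.
Ratio = 4.253/1.032 ≈ 4.12.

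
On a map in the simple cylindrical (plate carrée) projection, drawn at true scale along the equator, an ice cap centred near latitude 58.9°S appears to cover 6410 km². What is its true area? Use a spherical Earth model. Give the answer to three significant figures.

For the equirectangular projection with φ₀ = 0 (plate carrée), h = 1 along meridians and k = sec φ along parallels.
Areal scale = h·k = 1 × sec φ; at 58.9°, h = 1.000, k = 1.936, so h·k = 1.936.
True area = apparent / (areal scale) = 6410 / 1.936 ≈ 3310 km².

3310 km²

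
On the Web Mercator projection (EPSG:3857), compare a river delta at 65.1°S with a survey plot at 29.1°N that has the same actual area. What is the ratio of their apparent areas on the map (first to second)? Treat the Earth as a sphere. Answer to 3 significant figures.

On Mercator, area is exaggerated by sec²φ = 1/cos²φ.
At 65.1°: sec²(65.1°) = 1/0.4210² = 5.641.
At 29.1°: sec²(29.1°) = 1/0.8738² = 1.310.
Ratio = 5.641/1.310 = cos²(29.1°)/cos²(65.1°) ≈ 4.31.

4.31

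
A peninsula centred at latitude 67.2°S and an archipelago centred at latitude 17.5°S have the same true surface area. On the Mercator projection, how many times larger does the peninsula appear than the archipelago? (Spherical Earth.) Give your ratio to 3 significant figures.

Mercator areal scale is sec²φ.
At 67.2°: sec²(67.2°) = 1/0.3875² = 6.659.
At 17.5°: sec²(17.5°) = 1/0.9537² = 1.099.
Ratio = 6.659/1.099 = cos²(17.5°)/cos²(67.2°) ≈ 6.06.

6.06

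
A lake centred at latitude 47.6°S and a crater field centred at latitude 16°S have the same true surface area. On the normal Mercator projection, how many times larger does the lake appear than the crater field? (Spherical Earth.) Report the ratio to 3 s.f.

2.03

Mercator areal scale is sec²φ.
At 47.6°: sec²(47.6°) = 1/0.6743² = 2.199.
At 16°: sec²(16°) = 1/0.9613² = 1.082.
Ratio = 2.199/1.082 = cos²(16°)/cos²(47.6°) ≈ 2.03.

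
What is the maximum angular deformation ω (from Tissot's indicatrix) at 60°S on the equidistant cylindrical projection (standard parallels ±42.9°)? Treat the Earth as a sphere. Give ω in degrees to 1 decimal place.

21.8°

In the equirectangular projection with standard parallel φ₀ = 42.9° (x = Rλ cos φ₀, y = Rφ), meridians are true-scale (h = 1) and the parallel scale is k = cos φ₀ / cos φ.
At 60°: h = 1.000, k = 1.465; principal scales a = 1.465, b = 1.000.
sin(ω/2) = (a − b)/(a + b) = 0.4651/2.465 = 0.1887, so ω = 2 arcsin(0.1887) ≈ 21.8°.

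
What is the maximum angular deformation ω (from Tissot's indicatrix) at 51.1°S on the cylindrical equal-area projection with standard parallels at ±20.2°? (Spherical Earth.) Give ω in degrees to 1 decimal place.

A cylindrical equal-area projection with standard parallel φ₀ has meridian scale h = cos φ / cos φ₀ and parallel scale k = cos φ₀ / cos φ (so areas are preserved, h·k = 1).
At 51.1°: h = 0.6691, k = 1.495; principal scales a = 1.495, b = 0.6691.
sin(ω/2) = (a − b)/(a + b) = 0.8254/2.164 = 0.3815, so ω = 2 arcsin(0.3815) ≈ 44.9°.

44.9°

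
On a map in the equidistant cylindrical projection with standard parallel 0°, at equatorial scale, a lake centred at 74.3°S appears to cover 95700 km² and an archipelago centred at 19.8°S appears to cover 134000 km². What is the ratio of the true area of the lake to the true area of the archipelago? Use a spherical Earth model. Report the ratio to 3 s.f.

0.205

On the plate carrée, areal scale = h·k = 1 × sec φ, so true area = apparent × cos φ.
True area of lake: 95700 × cos(74.3°) = 95700 × 0.2706 = 25900 km².
True area of archipelago: 134000 × cos(19.8°) = 134000 × 0.9409 = 126100 km².
Ratio = 25900 / 126100 ≈ 0.205.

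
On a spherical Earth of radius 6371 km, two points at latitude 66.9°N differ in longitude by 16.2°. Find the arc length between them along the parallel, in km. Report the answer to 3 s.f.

707 km

Arc length along a parallel = R cos φ · Δλ (with Δλ in radians).
= 6371 × cos 66.9° × (16.2° × π/180) = 6371 × 0.3923 × 0.2827 ≈ 707 km.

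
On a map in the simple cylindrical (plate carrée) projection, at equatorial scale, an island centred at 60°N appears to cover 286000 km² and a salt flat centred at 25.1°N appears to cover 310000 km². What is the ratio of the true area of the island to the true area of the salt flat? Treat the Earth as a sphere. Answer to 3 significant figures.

Plate carrée has h = 1 and k = sec φ, giving areal scale sec φ; true area = (apparent area) · cos φ.
True area of island: 286000 × cos(60°) = 286000 × 0.5000 = 143000 km².
True area of salt flat: 310000 × cos(25.1°) = 310000 × 0.9056 = 280700 km².
Ratio = 143000 / 280700 ≈ 0.509.

0.509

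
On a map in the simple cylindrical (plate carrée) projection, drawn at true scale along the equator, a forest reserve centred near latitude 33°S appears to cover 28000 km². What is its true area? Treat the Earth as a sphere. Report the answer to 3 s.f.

In the plate carrée (x = Rλ, y = Rφ), meridians are true-scale (h = 1) and parallels are stretched by k = sec φ.
Areal scale = h·k = 1 × sec φ; at 33°, h = 1.000, k = 1.192, so h·k = 1.192.
True area = apparent / (areal scale) = 28000 / 1.192 ≈ 23500 km².

23500 km²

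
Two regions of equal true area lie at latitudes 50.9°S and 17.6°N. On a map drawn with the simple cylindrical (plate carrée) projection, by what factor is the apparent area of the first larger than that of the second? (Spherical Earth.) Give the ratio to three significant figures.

In the plate carrée (x = Rλ, y = Rφ), meridians are true-scale (h = 1) and parallels are stretched by k = sec φ.
Areal scale at 50.9°: h·k = 1.000 × 1.586 = 1.586.
Areal scale at 17.6°: h·k = 1.000 × 1.049 = 1.049.
Ratio = 1.586/1.049 ≈ 1.51.

1.51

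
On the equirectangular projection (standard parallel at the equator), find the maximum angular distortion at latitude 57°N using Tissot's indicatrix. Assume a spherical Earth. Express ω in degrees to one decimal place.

34.3°

For the equirectangular projection with φ₀ = 0 (plate carrée), h = 1 along meridians and k = sec φ along parallels.
At 57°: h = 1.000, k = 1.836; principal scales a = 1.836, b = 1.000.
sin(ω/2) = (a − b)/(a + b) = 0.8361/2.836 = 0.2948, so ω = 2 arcsin(0.2948) ≈ 34.3°.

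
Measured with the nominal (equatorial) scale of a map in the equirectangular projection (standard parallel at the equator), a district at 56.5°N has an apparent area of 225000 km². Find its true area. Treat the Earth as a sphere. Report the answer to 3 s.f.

124000 km²

Plate carrée maps x = Rλ, y = Rφ. The meridian scale is h = 1 and the parallel scale is k = 1/cos φ = sec φ.
Areal scale = h·k = 1 × sec φ; at 56.5°, h = 1.000, k = 1.812, so h·k = 1.812.
True area = apparent / (areal scale) = 225000 / 1.812 ≈ 124000 km².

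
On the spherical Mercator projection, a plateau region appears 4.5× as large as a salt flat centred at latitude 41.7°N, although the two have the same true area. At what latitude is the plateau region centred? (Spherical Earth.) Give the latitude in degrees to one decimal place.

Mercator areal scale is sec²φ, so apparent-area ratio = sec²φ₁ / sec²φ₂ = cos²φ₂ / cos²φ₁.
cos²φ₂ / cos²φ₁ = 4.5  ⇒  cos φ₁ = cos 41.7° / √4.5 = 0.7466/2.121 = 0.3520.
φ₁ = arccos(0.3520) ≈ 69.4°.

69.4°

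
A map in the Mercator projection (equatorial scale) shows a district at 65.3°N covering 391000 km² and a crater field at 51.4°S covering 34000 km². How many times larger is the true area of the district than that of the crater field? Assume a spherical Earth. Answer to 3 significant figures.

Since Mercator area scale is 1/cos²φ, the true area equals the apparent area multiplied by cos²φ.
True area of district: 391000 × cos²(65.3°) = 391000 × 0.1746 = 68270 km².
True area of crater field: 34000 × cos²(51.4°) = 34000 × 0.3892 = 13230 km².
Ratio = 68270 / 13230 ≈ 5.16.

5.16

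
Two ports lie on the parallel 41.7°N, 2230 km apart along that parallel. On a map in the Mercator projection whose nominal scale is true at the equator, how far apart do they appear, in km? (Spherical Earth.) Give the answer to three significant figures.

Mercator is conformal, so the point scale is isotropic: h = k = sec φ = 1/cos φ.
Along the parallel, k = sec 41.7° = 1/0.7466 = 1.339.
Map distance = 2230 × 1.339 ≈ 2990 km.

2990 km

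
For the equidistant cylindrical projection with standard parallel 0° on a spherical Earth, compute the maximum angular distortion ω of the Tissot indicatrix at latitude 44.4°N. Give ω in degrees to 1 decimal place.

For the equirectangular projection with φ₀ = 0 (plate carrée), h = 1 along meridians and k = sec φ along parallels.
At 44.4°: h = 1.000, k = 1.400; principal scales a = 1.400, b = 1.000.
sin(ω/2) = (a − b)/(a + b) = 0.3996/2.400 = 0.1665, so ω = 2 arcsin(0.1665) ≈ 19.2°.

19.2°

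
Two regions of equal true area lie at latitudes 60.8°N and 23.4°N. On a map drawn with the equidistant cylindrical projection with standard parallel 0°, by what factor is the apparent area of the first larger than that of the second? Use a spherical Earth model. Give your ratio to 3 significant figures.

In the plate carrée (x = Rλ, y = Rφ), meridians are true-scale (h = 1) and parallels are stretched by k = sec φ.
Areal scale at 60.8°: h·k = 1.000 × 2.050 = 2.050.
Areal scale at 23.4°: h·k = 1.000 × 1.090 = 1.090.
Ratio = 2.050/1.090 ≈ 1.88.

1.88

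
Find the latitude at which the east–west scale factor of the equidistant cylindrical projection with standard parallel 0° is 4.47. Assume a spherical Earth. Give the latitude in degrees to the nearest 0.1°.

77.1°

Plate carrée: h = 1, k = sec φ along parallels.
sec φ = 4.47  ⇒  cos φ = 0.2237  ⇒  φ ≈ 77.1°.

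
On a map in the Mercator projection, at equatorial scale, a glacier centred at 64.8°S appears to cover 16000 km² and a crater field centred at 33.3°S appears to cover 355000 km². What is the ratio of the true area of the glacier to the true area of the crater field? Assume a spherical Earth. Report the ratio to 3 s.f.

0.0117

Since Mercator area scale is 1/cos²φ, the true area equals the apparent area multiplied by cos²φ.
True area of glacier: 16000 × cos²(64.8°) = 16000 × 0.1813 = 2901 km².
True area of crater field: 355000 × cos²(33.3°) = 355000 × 0.6986 = 248000 km².
Ratio = 2901 / 248000 ≈ 0.0117.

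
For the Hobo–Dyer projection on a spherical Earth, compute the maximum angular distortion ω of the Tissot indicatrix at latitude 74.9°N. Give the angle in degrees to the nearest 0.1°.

Hobo–Dyer is a cylindrical equal-area projection with standard parallels at ±37.5°. Cylindrical equal-area (φ₀ = 37.5°): h = cos φ / cos 37.5° along meridians, k = cos 37.5° / cos φ along parallels; h·k = 1.
At 74.9°: h = 0.3284, k = 3.045; principal scales a = 3.045, b = 0.3284.
sin(ω/2) = (a − b)/(a + b) = 2.717/3.374 = 0.8053, so ω = 2 arcsin(0.8053) ≈ 107.3°.

107.3°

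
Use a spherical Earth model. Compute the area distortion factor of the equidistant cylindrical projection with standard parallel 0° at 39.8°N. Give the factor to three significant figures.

Plate carrée maps x = Rλ, y = Rφ. The meridian scale is h = 1 and the parallel scale is k = 1/cos φ = sec φ.
Areal scale = h·k = 1 × sec φ; at 39.8°, h = 1.000, k = 1.302, so h·k = 1.302.

1.30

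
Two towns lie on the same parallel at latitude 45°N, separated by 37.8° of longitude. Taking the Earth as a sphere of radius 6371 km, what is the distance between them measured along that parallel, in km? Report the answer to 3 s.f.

Arc length along a parallel = R cos φ · Δλ (with Δλ in radians).
= 6371 × cos 45° × (37.8° × π/180) = 6371 × 0.7071 × 0.6597 ≈ 2970 km.

2970 km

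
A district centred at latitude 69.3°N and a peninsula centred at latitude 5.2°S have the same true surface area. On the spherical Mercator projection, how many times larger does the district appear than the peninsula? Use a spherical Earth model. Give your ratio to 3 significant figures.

7.94

On Mercator, area is exaggerated by sec²φ = 1/cos²φ.
At 69.3°: sec²(69.3°) = 1/0.3535² = 8.004.
At 5.2°: sec²(5.2°) = 1/0.9959² = 1.008.
Ratio = 8.004/1.008 = cos²(5.2°)/cos²(69.3°) ≈ 7.94.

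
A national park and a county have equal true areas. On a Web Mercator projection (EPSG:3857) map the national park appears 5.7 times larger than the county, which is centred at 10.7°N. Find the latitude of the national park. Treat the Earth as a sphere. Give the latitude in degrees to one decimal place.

65.7°

Mercator areal scale is sec²φ, so apparent-area ratio = sec²φ₁ / sec²φ₂ = cos²φ₂ / cos²φ₁.
cos²φ₂ / cos²φ₁ = 5.7  ⇒  cos φ₁ = cos 10.7° / √5.7 = 0.9826/2.387 = 0.4116.
φ₁ = arccos(0.4116) ≈ 65.7°.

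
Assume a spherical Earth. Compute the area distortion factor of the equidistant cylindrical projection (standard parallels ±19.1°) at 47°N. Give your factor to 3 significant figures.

1.39

In the equirectangular projection with standard parallel φ₀ = 19.1° (x = Rλ cos φ₀, y = Rφ), meridians are true-scale (h = 1) and the parallel scale is k = cos φ₀ / cos φ.
Areal scale = h·k = 1 × cos φ₀ / cos φ; at 47°, h = 1.000, k = 1.386, so h·k = 1.386.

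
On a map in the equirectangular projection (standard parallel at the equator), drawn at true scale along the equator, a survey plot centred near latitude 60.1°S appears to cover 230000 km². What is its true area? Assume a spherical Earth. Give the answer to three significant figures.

115000 km²

For the equirectangular projection with φ₀ = 0 (plate carrée), h = 1 along meridians and k = sec φ along parallels.
Areal scale = h·k = 1 × sec φ; at 60.1°, h = 1.000, k = 2.006, so h·k = 2.006.
True area = apparent / (areal scale) = 230000 / 2.006 ≈ 115000 km².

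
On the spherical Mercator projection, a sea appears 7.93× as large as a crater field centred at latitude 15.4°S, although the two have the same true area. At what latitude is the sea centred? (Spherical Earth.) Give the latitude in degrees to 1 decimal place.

For equal true areas on Mercator, apparent areas scale as sec²φ, so the ratio is cos²φ₂ / cos²φ₁.
cos²φ₂ / cos²φ₁ = 7.93  ⇒  cos φ₁ = cos 15.4° / √7.93 = 0.9641/2.816 = 0.3424.
φ₁ = arccos(0.3424) ≈ 70.0°.

70.0°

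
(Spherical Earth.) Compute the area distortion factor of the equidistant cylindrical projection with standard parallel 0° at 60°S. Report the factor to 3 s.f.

In the plate carrée (x = Rλ, y = Rφ), meridians are true-scale (h = 1) and parallels are stretched by k = sec φ.
Areal scale = h·k = 1 × sec φ; at 60°, h = 1.000, k = 2.000, so h·k = 2.000.

2.00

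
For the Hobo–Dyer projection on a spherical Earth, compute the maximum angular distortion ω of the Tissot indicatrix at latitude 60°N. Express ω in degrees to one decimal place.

51.1°

The Hobo–Dyer projection is cylindrical equal-area with φ₀ = 37.5°. A cylindrical equal-area projection with standard parallel φ₀ has meridian scale h = cos φ / cos φ₀ and parallel scale k = cos φ₀ / cos φ (so areas are preserved, h·k = 1).
At 60°: h = 0.6302, k = 1.587; principal scales a = 1.587, b = 0.6302.
sin(ω/2) = (a − b)/(a + b) = 0.9565/2.217 = 0.4314, so ω = 2 arcsin(0.4314) ≈ 51.1°.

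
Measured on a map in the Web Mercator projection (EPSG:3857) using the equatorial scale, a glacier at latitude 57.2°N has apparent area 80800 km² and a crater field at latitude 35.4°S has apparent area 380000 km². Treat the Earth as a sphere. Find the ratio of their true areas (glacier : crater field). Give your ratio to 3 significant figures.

Mercator's areal exaggeration is sec²φ; hence true area = (apparent area) · cos²φ.
True area of glacier: 80800 × cos²(57.2°) = 80800 × 0.2934 = 23710 km².
True area of crater field: 380000 × cos²(35.4°) = 380000 × 0.6644 = 252500 km².
Ratio = 23710 / 252500 ≈ 0.0939.

0.0939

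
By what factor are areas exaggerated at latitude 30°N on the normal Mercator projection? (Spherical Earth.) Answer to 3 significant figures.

For Mercator, h = k = sec φ (a conformal cylindrical projection has a single point scale, 1/cos φ).
Areal scale = k² = sec²φ = 1/cos²(30°) = 1/0.8660² = 1.333.

1.33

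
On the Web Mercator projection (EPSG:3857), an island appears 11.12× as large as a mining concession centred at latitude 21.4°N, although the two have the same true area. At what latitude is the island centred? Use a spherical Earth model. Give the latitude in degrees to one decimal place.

Mercator areal scale is sec²φ, so apparent-area ratio = sec²φ₁ / sec²φ₂ = cos²φ₂ / cos²φ₁.
cos²φ₂ / cos²φ₁ = 11.12  ⇒  cos φ₁ = cos 21.4° / √11.12 = 0.9311/3.335 = 0.2792.
φ₁ = arccos(0.2792) ≈ 73.8°.

73.8°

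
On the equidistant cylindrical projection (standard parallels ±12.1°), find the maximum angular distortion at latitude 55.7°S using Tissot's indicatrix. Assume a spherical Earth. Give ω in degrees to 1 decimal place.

The equidistant cylindrical projection with φ₀ = 12.1° has h = 1 (meridians true) and k = cos φ₀ / cos φ along parallels.
At 55.7°: h = 1.000, k = 1.735; principal scales a = 1.735, b = 1.000.
sin(ω/2) = (a − b)/(a + b) = 0.7351/2.735 = 0.2688, so ω = 2 arcsin(0.2688) ≈ 31.2°.

31.2°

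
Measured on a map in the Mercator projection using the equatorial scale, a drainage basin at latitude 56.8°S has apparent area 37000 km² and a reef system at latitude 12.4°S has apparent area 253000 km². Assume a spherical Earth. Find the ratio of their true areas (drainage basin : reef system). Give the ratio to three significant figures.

0.0460

Mercator's areal exaggeration is sec²φ; hence true area = (apparent area) · cos²φ.
True area of drainage basin: 37000 × cos²(56.8°) = 37000 × 0.2998 = 11090 km².
True area of reef system: 253000 × cos²(12.4°) = 253000 × 0.9539 = 241300 km².
Ratio = 11090 / 241300 ≈ 0.0460.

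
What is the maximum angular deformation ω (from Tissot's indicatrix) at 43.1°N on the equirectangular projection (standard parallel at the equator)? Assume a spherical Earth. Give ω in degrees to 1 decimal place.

17.9°

For the equirectangular projection with φ₀ = 0 (plate carrée), h = 1 along meridians and k = sec φ along parallels.
At 43.1°: h = 1.000, k = 1.370; principal scales a = 1.370, b = 1.000.
sin(ω/2) = (a − b)/(a + b) = 0.3696/2.370 = 0.1560, so ω = 2 arcsin(0.1560) ≈ 17.9°.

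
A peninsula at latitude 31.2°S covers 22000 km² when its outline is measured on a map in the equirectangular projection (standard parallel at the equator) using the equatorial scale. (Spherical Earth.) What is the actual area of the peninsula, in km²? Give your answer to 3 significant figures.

18800 km²

For the equirectangular projection with φ₀ = 0 (plate carrée), h = 1 along meridians and k = sec φ along parallels.
Areal scale = h·k = 1 × sec φ; at 31.2°, h = 1.000, k = 1.169, so h·k = 1.169.
True area = apparent / (areal scale) = 22000 / 1.169 ≈ 18800 km².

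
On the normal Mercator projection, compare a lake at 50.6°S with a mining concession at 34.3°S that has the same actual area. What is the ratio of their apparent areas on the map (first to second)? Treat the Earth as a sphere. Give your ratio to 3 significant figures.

1.69

Mercator is conformal with k = sec φ, so areal scale = k² = sec²φ.
At 50.6°: sec²(50.6°) = 1/0.6347² = 2.482.
At 34.3°: sec²(34.3°) = 1/0.8261² = 1.465.
Ratio = 2.482/1.465 = cos²(34.3°)/cos²(50.6°) ≈ 1.69.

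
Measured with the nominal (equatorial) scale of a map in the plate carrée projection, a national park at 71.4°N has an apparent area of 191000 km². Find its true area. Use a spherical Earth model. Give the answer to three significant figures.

In the plate carrée (x = Rλ, y = Rφ), meridians are true-scale (h = 1) and parallels are stretched by k = sec φ.
Areal scale = h·k = 1 × sec φ; at 71.4°, h = 1.000, k = 3.135, so h·k = 3.135.
True area = apparent / (areal scale) = 191000 / 3.135 ≈ 60900 km².

60900 km²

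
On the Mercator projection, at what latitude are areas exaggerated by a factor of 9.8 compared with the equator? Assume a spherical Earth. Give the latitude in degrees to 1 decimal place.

71.4°

Mercator areal scale is sec²φ.
sec²φ = 9.8  ⇒  cos²φ = 0.1020  ⇒  cos φ = 0.3194.
φ = arccos(0.3194) ≈ 71.4°.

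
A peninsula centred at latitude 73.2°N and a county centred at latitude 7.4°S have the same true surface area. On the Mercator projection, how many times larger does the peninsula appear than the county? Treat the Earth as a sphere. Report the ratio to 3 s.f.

11.8

Mercator is conformal with k = sec φ, so areal scale = k² = sec²φ.
At 73.2°: sec²(73.2°) = 1/0.2890² = 11.97.
At 7.4°: sec²(7.4°) = 1/0.9917² = 1.017.
Ratio = 11.97/1.017 = cos²(7.4°)/cos²(73.2°) ≈ 11.8.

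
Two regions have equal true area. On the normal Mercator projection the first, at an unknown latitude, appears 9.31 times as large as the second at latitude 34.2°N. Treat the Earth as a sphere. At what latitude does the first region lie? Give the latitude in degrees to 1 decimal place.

On Mercator, (apparent₁)/(apparent₂) = sec²φ₁ / sec²φ₂ when true areas are equal.
cos²φ₂ / cos²φ₁ = 9.31  ⇒  cos φ₁ = cos 34.2° / √9.31 = 0.8271/3.051 = 0.2711.
φ₁ = arccos(0.2711) ≈ 74.3°.

74.3°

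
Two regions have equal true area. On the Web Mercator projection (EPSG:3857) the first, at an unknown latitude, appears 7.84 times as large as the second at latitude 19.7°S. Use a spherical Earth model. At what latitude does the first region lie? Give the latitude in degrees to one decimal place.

70.4°

Mercator areal scale is sec²φ, so apparent-area ratio = sec²φ₁ / sec²φ₂ = cos²φ₂ / cos²φ₁.
cos²φ₂ / cos²φ₁ = 7.84  ⇒  cos φ₁ = cos 19.7° / √7.84 = 0.9415/2.800 = 0.3362.
φ₁ = arccos(0.3362) ≈ 70.4°.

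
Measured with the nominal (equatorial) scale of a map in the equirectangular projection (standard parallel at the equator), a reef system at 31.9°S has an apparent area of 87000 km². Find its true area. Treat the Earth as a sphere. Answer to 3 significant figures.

73900 km²

For the equirectangular projection with φ₀ = 0 (plate carrée), h = 1 along meridians and k = sec φ along parallels.
Areal scale = h·k = 1 × sec φ; at 31.9°, h = 1.000, k = 1.178, so h·k = 1.178.
True area = apparent / (areal scale) = 87000 / 1.178 ≈ 73900 km².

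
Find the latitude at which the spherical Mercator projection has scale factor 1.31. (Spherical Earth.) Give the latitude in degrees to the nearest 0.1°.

40.2°

Mercator scale is k = sec φ = 1/cos φ.
1/cos φ = 1.31  ⇒  cos φ = 0.7634  ⇒  φ = arccos(0.7634) ≈ 40.2°.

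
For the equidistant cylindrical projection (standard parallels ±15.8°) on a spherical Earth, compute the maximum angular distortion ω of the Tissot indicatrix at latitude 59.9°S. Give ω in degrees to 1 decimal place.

In the equirectangular projection with standard parallel φ₀ = 15.8° (x = Rλ cos φ₀, y = Rφ), meridians are true-scale (h = 1) and the parallel scale is k = cos φ₀ / cos φ.
At 59.9°: h = 1.000, k = 1.919; principal scales a = 1.919, b = 1.000.
sin(ω/2) = (a − b)/(a + b) = 0.9186/2.919 = 0.3147, so ω = 2 arcsin(0.3147) ≈ 36.7°.

36.7°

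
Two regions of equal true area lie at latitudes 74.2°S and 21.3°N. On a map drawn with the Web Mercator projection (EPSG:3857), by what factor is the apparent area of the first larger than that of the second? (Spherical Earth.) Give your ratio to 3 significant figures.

11.7

On Mercator, area is exaggerated by sec²φ = 1/cos²φ.
At 74.2°: sec²(74.2°) = 1/0.2723² = 13.49.
At 21.3°: sec²(21.3°) = 1/0.9317² = 1.152.
Ratio = 13.49/1.152 = cos²(21.3°)/cos²(74.2°) ≈ 11.7.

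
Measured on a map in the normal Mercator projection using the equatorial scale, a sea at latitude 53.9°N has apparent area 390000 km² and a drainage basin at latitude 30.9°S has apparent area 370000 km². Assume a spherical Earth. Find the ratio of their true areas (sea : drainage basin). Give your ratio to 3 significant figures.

0.497

Mercator's areal exaggeration is sec²φ; hence true area = (apparent area) · cos²φ.
True area of sea: 390000 × cos²(53.9°) = 390000 × 0.3472 = 135400 km².
True area of drainage basin: 370000 × cos²(30.9°) = 370000 × 0.7363 = 272400 km².
Ratio = 135400 / 272400 ≈ 0.497.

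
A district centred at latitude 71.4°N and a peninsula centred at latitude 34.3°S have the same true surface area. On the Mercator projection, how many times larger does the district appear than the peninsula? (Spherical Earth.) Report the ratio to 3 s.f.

Mercator areal scale is sec²φ.
At 71.4°: sec²(71.4°) = 1/0.3190² = 9.829.
At 34.3°: sec²(34.3°) = 1/0.8261² = 1.465.
Ratio = 9.829/1.465 = cos²(34.3°)/cos²(71.4°) ≈ 6.71.

6.71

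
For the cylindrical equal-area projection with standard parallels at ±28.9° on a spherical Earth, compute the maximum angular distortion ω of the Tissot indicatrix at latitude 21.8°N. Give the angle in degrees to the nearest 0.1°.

6.7°

Cylindrical equal-area (φ₀ = 28.9°): h = cos φ / cos 28.9° along meridians, k = cos 28.9° / cos φ along parallels; h·k = 1.
At 21.8°: h = 1.061, k = 0.9429; principal scales a = 1.061, b = 0.9429.
sin(ω/2) = (a − b)/(a + b) = 0.1177/2.003 = 0.05873, so ω = 2 arcsin(0.05873) ≈ 6.7°.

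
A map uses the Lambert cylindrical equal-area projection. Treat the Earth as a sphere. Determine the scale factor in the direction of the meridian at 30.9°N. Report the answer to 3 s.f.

The Lambert cylindrical equal-area projection is the cylindrical equal-area projection with its standard parallel at the equator (φ₀ = 0). A cylindrical equal-area projection with standard parallel φ₀ has meridian scale h = cos φ / cos φ₀ and parallel scale k = cos φ₀ / cos φ (so areas are preserved, h·k = 1).
h = cos 30.9° / cos 0° = 0.8581/1.000 = 0.8581.

0.858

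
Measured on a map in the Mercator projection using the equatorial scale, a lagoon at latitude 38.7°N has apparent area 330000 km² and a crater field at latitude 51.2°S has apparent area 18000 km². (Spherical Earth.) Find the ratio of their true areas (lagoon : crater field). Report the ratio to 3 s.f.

On Mercator the areal scale is sec²φ, so true area = apparent × cos²φ.
True area of lagoon: 330000 × cos²(38.7°) = 330000 × 0.6091 = 201000 km².
True area of crater field: 18000 × cos²(51.2°) = 18000 × 0.3926 = 7067 km².
Ratio = 201000 / 7067 ≈ 28.4.

28.4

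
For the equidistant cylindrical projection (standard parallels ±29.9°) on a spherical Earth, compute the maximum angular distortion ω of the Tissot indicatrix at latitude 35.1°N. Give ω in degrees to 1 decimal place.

The equidistant cylindrical projection with φ₀ = 29.9° has h = 1 (meridians true) and k = cos φ₀ / cos φ along parallels.
At 35.1°: h = 1.000, k = 1.060; principal scales a = 1.060, b = 1.000.
sin(ω/2) = (a − b)/(a + b) = 0.05958/2.060 = 0.02893, so ω = 2 arcsin(0.02893) ≈ 3.3°.

3.3°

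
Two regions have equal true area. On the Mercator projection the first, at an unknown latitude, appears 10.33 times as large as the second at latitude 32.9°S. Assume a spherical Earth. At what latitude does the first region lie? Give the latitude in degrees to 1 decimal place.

Mercator areal scale is sec²φ, so apparent-area ratio = sec²φ₁ / sec²φ₂ = cos²φ₂ / cos²φ₁.
cos²φ₂ / cos²φ₁ = 10.33  ⇒  cos φ₁ = cos 32.9° / √10.33 = 0.8396/3.214 = 0.2612.
φ₁ = arccos(0.2612) ≈ 74.9°.

74.9°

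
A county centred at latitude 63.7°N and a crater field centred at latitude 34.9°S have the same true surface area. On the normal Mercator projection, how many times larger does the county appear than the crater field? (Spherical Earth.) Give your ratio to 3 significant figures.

Mercator areal scale is sec²φ.
At 63.7°: sec²(63.7°) = 1/0.4431² = 5.094.
At 34.9°: sec²(34.9°) = 1/0.8202² = 1.487.
Ratio = 5.094/1.487 = cos²(34.9°)/cos²(63.7°) ≈ 3.43.

3.43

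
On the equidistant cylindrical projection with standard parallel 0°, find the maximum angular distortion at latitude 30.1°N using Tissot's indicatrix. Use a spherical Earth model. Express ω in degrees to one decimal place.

8.3°

In the plate carrée (x = Rλ, y = Rφ), meridians are true-scale (h = 1) and parallels are stretched by k = sec φ.
At 30.1°: h = 1.000, k = 1.156; principal scales a = 1.156, b = 1.000.
sin(ω/2) = (a − b)/(a + b) = 0.1559/2.156 = 0.07230, so ω = 2 arcsin(0.07230) ≈ 8.3°.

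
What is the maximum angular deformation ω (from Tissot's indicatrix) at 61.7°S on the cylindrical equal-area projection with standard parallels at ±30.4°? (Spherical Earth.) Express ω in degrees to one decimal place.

64.8°

Cylindrical equal-area (φ₀ = 30.4°): h = cos φ / cos 30.4° along meridians, k = cos 30.4° / cos φ along parallels; h·k = 1.
At 61.7°: h = 0.5497, k = 1.819; principal scales a = 1.819, b = 0.5497.
sin(ω/2) = (a − b)/(a + b) = 1.270/2.369 = 0.5360, so ω = 2 arcsin(0.5360) ≈ 64.8°.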